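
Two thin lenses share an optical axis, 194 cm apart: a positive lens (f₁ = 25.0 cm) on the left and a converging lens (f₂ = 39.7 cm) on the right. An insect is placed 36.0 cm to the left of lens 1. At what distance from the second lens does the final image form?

Lens 1: 1/d_i1 = 1/f₁ − 1/d_o1 = 1/(25.0) − 1/(36.0) = 0.01222, so d_i1 = 81.82 cm.
The intermediate image is 81.82 cm to the right of lens 1, which is 194 − (81.82) = 112.2 cm to the left of lens 2, so d_o2 = +112.2 cm.
Lens 2: 1/d_i2 = 1/f₂ − 1/d_o2 = 1/(39.7) − 1/(112.2) = 0.01628, so d_i2 = 61.4 cm.
The final image is real, 61.4 cm to the right of lens 2 (overall magnification ≈ 1.2).

61.4 cm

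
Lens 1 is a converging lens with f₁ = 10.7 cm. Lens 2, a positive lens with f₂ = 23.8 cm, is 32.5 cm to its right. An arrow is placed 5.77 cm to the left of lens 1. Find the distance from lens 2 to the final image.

Lens 1: 1/d_i1 = 1/f₁ − 1/d_o1 = 1/(10.7) − 1/(5.77) = -0.07985, so d_i1 = -12.52 cm.
The intermediate image is 12.52 cm to the left of lens 1 (virtual), which is 32.5 − (-12.52) = 45.02 cm to the left of lens 2, so d_o2 = +45.02 cm.
Lens 2: 1/d_i2 = 1/f₂ − 1/d_o2 = 1/(23.8) − 1/(45.02) = 0.01980, so d_i2 = 50.5 cm.
The final image is real, 50.5 cm to the right of lens 2 (overall magnification ≈ -2.4).

50.5 cm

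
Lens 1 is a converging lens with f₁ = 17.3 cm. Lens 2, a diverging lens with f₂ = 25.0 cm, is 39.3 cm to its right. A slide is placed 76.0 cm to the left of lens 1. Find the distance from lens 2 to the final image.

Lens 1: 1/d_i1 = 1/f₁ − 1/d_o1 = 1/(17.3) − 1/(76.0) = 0.04465, so d_i1 = 22.40 cm.
The intermediate image is 22.40 cm to the right of lens 1, which is 39.3 − (22.40) = 16.90 cm to the left of lens 2, so d_o2 = +16.90 cm.
Lens 2 is diverging, so f₂ = −25.0 cm.
Lens 2: 1/d_i2 = 1/f₂ − 1/d_o2 = 1/(-25.0) − 1/(16.90) = -0.09917, so d_i2 = -10.1 cm.
The final image is virtual, 10.1 cm to the left of lens 2 (overall magnification ≈ -0.18).

10.1 cm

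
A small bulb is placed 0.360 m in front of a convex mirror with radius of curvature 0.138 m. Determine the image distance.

0.0579 m

f = R/2 = 0.138/2 = 0.06900 m; for a convex mirror, f = -0.06900 m.
Mirror equation: 1/s_i = 1/f − 1/s_o = 1/(-0.06900) − 1/(0.360) = -14.49 − 2.778 = -17.27, so s_i = -0.0579 m.
The image is virtual, upright and reduced, behind the mirror.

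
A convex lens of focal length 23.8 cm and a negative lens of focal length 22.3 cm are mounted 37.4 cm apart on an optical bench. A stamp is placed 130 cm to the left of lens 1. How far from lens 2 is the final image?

Lens 1: 1/d_i1 = 1/f₁ − 1/d_o1 = 1/(23.8) − 1/(130) = 0.03432, so d_i1 = 29.13 cm.
The intermediate image is 29.13 cm to the right of lens 1, which is 37.4 − (29.13) = 8.270 cm to the left of lens 2, so d_o2 = +8.270 cm.
Lens 2 is diverging, so f₂ = −22.3 cm.
Lens 2: 1/d_i2 = 1/f₂ − 1/d_o2 = 1/(-22.3) − 1/(8.270) = -0.1658, so d_i2 = -6.03 cm.
The final image is virtual, 6.03 cm to the left of lens 2 (overall magnification ≈ -0.16).

6.03 cm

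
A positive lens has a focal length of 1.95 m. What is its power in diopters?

P = +0.513 D

P = 1/f = 1/(1.95 m) = +0.513 D.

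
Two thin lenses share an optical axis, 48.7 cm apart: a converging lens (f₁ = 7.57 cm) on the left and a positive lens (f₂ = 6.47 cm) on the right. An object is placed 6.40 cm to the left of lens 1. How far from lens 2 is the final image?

6.97 cm

Lens 1: 1/d_i1 = 1/f₁ − 1/d_o1 = 1/(7.57) − 1/(6.40) = -0.02415, so d_i1 = -41.41 cm.
The intermediate image is 41.41 cm to the left of lens 1 (virtual), which is 48.7 − (-41.41) = 90.11 cm to the left of lens 2, so d_o2 = +90.11 cm.
Lens 2: 1/d_i2 = 1/f₂ − 1/d_o2 = 1/(6.47) − 1/(90.11) = 0.1435, so d_i2 = 6.97 cm.
The final image is real, 6.97 cm to the right of lens 2 (overall magnification ≈ -0.50).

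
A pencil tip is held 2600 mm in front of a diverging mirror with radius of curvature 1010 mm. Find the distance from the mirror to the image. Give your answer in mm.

f = R/2 = 1010/2 = 505.0 mm; for a diverging mirror, f = -505.0 mm.
Mirror equation: 1/s_i = 1/f − 1/s_o = 1/(-505.0) − 1/(2600) = -0.001980 − 0.0003846 = -0.002365, so s_i = -423 mm.
The image is virtual, upright and reduced, behind the mirror.

423 mm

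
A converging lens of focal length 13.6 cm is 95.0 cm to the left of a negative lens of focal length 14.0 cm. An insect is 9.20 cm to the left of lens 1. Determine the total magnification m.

Lens 1: 1/d_i1 = 1/(13.6) − 1/(9.20) = -0.03517, so d_i1 = -28.44 cm; m₁ = −d_i1/d_o1 = +3.091.
d_o2 = 95.0 − (-28.44) = 123.4 cm.
f₂ = −14.0 cm (diverging).
Lens 2: 1/d_i2 = 1/(-14.0) − 1/(123.4) = -0.07953, so d_i2 = -12.57 cm; m₂ = −d_i2/d_o2 = +0.1019.
m = m₁·m₂ = (+3.091)(+0.1019) = +0.315.

m = +0.315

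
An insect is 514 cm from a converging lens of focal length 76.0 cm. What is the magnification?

1/d_i = 1/f − 1/d_o = 1/(76.00) − 1/(514) = 0.01121, so d_i = 89.19 cm.
m = −d_i/d_o = −(89.19)/(514) = -0.174.
The image is real, inverted and reduced, on the far side of the lens.

m = -0.174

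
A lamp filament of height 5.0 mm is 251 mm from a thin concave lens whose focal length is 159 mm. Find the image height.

1.94 mm

For a concave lens, f = -159 mm.
1/d_i = 1/f − 1/d_o = 1/(-159.0) − 1/(251) = -0.01027, so d_i = -97.34 mm.
m = −d_i/d_o = +0.3878.
|h_i| = |m|·h_o = 0.3878 × 5.0 = 1.94 mm. The image is virtual, upright and reduced, on the same side as the object.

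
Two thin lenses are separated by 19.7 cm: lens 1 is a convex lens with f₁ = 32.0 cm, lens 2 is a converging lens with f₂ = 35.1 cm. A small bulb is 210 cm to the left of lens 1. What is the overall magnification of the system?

Lens 1: 1/d_i1 = 1/(32.0) − 1/(210) = 0.02649, so d_i1 = 37.75 cm; m₁ = −d_i1/d_o1 = -0.1798.
d_o2 = 19.7 − (37.75) = -18.05 cm (virtual object).
Lens 2: 1/d_i2 = 1/(35.1) − 1/(-18.05) = 0.08389, so d_i2 = 11.92 cm; m₂ = −d_i2/d_o2 = +0.6604.
m = m₁·m₂ = (-0.1798)(+0.6604) = -0.119.

m = -0.119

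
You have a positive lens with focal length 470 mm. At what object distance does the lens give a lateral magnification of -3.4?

608 mm

m = −d_i/d_o ⇒ d_i = −m·d_o.
1/f = 1/d_o + 1/d_i = 1/d_o − 1/(m·d_o) = (1 − 1/m)/d_o, so d_o = f(1 − 1/m) = (470.0)(1 − 1/(-3.4)) = 608 mm.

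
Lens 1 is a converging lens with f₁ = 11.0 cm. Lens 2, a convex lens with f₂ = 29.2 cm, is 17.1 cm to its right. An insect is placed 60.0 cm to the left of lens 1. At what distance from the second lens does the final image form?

Lens 1: 1/d_i1 = 1/f₁ − 1/d_o1 = 1/(11.0) − 1/(60.0) = 0.07424, so d_i1 = 13.47 cm.
The intermediate image is 13.47 cm to the right of lens 1, which is 17.1 − (13.47) = 3.630 cm to the left of lens 2, so d_o2 = +3.630 cm.
Lens 2: 1/d_i2 = 1/f₂ − 1/d_o2 = 1/(29.2) − 1/(3.630) = -0.2412, so d_i2 = -4.15 cm.
The final image is virtual, 4.15 cm to the left of lens 2 (overall magnification ≈ -0.26).

4.15 cm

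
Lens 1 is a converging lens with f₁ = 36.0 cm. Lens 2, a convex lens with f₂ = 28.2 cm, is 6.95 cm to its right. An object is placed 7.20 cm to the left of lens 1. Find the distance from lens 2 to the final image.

36.7 cm

Lens 1: 1/d_i1 = 1/f₁ − 1/d_o1 = 1/(36.0) − 1/(7.20) = -0.1111, so d_i1 = -9.000 cm.
The intermediate image is 9.000 cm to the left of lens 1 (virtual), which is 6.95 − (-9.000) = 15.95 cm to the left of lens 2, so d_o2 = +15.95 cm.
Lens 2: 1/d_i2 = 1/f₂ − 1/d_o2 = 1/(28.2) − 1/(15.95) = -0.02723, so d_i2 = -36.7 cm.
The final image is virtual, 36.7 cm to the left of lens 2 (overall magnification ≈ 2.9).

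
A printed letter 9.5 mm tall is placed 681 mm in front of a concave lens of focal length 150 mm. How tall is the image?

For a concave lens, f = -150 mm.
1/d_i = 1/f − 1/d_o = 1/(-150.0) − 1/(681) = -0.008135, so d_i = -122.9 mm.
m = −d_i/d_o = +0.1805.
|h_i| = |m|·h_o = 0.1805 × 9.5 = 1.71 mm. The image is virtual, upright and reduced, on the same side as the object.

1.71 mm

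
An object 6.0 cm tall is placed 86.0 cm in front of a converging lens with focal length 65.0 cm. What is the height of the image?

1/d_i = 1/f − 1/d_o = 1/(65.00) − 1/(86.0) = 0.003757, so d_i = 266.2 cm.
m = −d_i/d_o = -3.095.
|h_i| = |m|·h_o = 3.095 × 6.0 = 18.6 cm. The image is real, inverted and enlarged, on the far side of the lens.

18.6 cm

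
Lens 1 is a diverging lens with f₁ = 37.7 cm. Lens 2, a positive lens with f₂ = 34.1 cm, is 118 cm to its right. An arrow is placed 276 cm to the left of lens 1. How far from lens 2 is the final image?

Lens 1 is diverging, so f₁ = −37.7 cm.
Lens 1: 1/d_i1 = 1/f₁ − 1/d_o1 = 1/(-37.7) − 1/(276) = -0.03015, so d_i1 = -33.17 cm.
The intermediate image is 33.17 cm to the left of lens 1 (virtual), which is 118 − (-33.17) = 151.2 cm to the left of lens 2, so d_o2 = +151.2 cm.
Lens 2: 1/d_i2 = 1/f₂ − 1/d_o2 = 1/(34.1) − 1/(151.2) = 0.02271, so d_i2 = 44.0 cm.
The final image is real, 44.0 cm to the right of lens 2 (overall magnification ≈ -0.035).

44.0 cm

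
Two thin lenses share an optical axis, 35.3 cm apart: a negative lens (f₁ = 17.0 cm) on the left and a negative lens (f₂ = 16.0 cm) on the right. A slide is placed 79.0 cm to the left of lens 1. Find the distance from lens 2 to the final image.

Lens 1 is diverging, so f₁ = −17.0 cm.
Lens 1: 1/d_i1 = 1/f₁ − 1/d_o1 = 1/(-17.0) − 1/(79.0) = -0.07148, so d_i1 = -13.99 cm.
The intermediate image is 13.99 cm to the left of lens 1 (virtual), which is 35.3 − (-13.99) = 49.29 cm to the left of lens 2, so d_o2 = +49.29 cm.
Lens 2 is diverging, so f₂ = −16.0 cm.
Lens 2: 1/d_i2 = 1/f₂ − 1/d_o2 = 1/(-16.0) − 1/(49.29) = -0.08279, so d_i2 = -12.1 cm.
The final image is virtual, 12.1 cm to the left of lens 2 (overall magnification ≈ 0.043).

12.1 cm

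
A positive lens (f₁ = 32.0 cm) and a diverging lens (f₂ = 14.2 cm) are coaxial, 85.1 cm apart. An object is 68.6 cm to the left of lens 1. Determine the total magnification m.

m = -0.316

Lens 1: 1/d_i1 = 1/(32.0) − 1/(68.6) = 0.01667, so d_i1 = 59.98 cm; m₁ = −d_i1/d_o1 = -0.8743.
d_o2 = 85.1 − (59.98) = 25.12 cm.
f₂ = −14.2 cm (diverging).
Lens 2: 1/d_i2 = 1/(-14.2) − 1/(25.12) = -0.1102, so d_i2 = -9.072 cm; m₂ = −d_i2/d_o2 = +0.3611.
m = m₁·m₂ = (-0.8743)(+0.3611) = -0.316.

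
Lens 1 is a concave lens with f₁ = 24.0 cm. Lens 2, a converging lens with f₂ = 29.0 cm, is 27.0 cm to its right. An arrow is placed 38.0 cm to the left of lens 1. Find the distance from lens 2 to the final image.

95.2 cm

Lens 1 is diverging, so f₁ = −24.0 cm.
Lens 1: 1/d_i1 = 1/f₁ − 1/d_o1 = 1/(-24.0) − 1/(38.0) = -0.06798, so d_i1 = -14.71 cm.
The intermediate image is 14.71 cm to the left of lens 1 (virtual), which is 27.0 − (-14.71) = 41.71 cm to the left of lens 2, so d_o2 = +41.71 cm.
Lens 2: 1/d_i2 = 1/f₂ − 1/d_o2 = 1/(29.0) − 1/(41.71) = 0.01051, so d_i2 = 95.2 cm.
The final image is real, 95.2 cm to the right of lens 2 (overall magnification ≈ -0.88).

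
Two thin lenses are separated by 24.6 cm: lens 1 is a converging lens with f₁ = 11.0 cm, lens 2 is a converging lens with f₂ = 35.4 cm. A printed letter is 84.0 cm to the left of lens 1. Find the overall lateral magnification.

Lens 1: 1/d_i1 = 1/(11.0) − 1/(84.0) = 0.07900, so d_i1 = 12.66 cm; m₁ = −d_i1/d_o1 = -0.1507.
d_o2 = 24.6 − (12.66) = 11.94 cm.
Lens 2: 1/d_i2 = 1/(35.4) − 1/(11.94) = -0.05550, so d_i2 = -18.02 cm; m₂ = −d_i2/d_o2 = +1.509.
m = m₁·m₂ = (-0.1507)(+1.509) = -0.227.

m = -0.227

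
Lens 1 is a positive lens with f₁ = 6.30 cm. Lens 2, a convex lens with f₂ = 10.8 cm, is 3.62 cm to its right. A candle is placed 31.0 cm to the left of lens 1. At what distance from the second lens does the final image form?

3.07 cm

Lens 1: 1/d_i1 = 1/f₁ − 1/d_o1 = 1/(6.30) − 1/(31.0) = 0.1265, so d_i1 = 7.907 cm.
The intermediate image is 7.907 cm to the right of lens 1, which lies 4.287 cm to the right of lens 2 — a virtual object — so d_o2 = −4.287 cm.
Lens 2: 1/d_i2 = 1/f₂ − 1/d_o2 = 1/(10.8) − 1/(-4.287) = 0.3259, so d_i2 = 3.07 cm.
The final image is real, 3.07 cm to the right of lens 2 (overall magnification ≈ -0.18).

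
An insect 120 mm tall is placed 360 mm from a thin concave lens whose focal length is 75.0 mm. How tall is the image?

For a concave lens, f = -75.0 mm.
1/d_i = 1/f − 1/d_o = 1/(-75.00) − 1/(360) = -0.01611, so d_i = -62.07 mm.
m = −d_i/d_o = +0.1724.
|h_i| = |m|·h_o = 0.1724 × 120 = 20.7 mm. The image is virtual, upright and reduced, on the same side as the object.

20.7 mm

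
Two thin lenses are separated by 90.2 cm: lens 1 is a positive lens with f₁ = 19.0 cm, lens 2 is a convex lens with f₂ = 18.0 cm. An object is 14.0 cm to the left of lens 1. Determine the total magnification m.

m = -0.545

Lens 1: 1/d_i1 = 1/(19.0) − 1/(14.0) = -0.01880, so d_i1 = -53.20 cm; m₁ = −d_i1/d_o1 = +3.800.
d_o2 = 90.2 − (-53.20) = 143.4 cm.
Lens 2: 1/d_i2 = 1/(18.0) − 1/(143.4) = 0.04858, so d_i2 = 20.58 cm; m₂ = −d_i2/d_o2 = -0.1435.
m = m₁·m₂ = (+3.800)(-0.1435) = -0.545.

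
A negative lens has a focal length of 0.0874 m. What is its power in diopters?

P = -11.4 D

For a negative lens, f = −0.0874 m.
P = 1/f = 1/(-0.0874 m) = -11.4 D.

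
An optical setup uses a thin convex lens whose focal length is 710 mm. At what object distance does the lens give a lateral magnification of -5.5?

m = −d_i/d_o ⇒ d_i = −m·d_o.
1/f = 1/d_o + 1/d_i = 1/d_o − 1/(m·d_o) = (1 − 1/m)/d_o, so d_o = f(1 − 1/m) = (710.0)(1 − 1/(-5.5)) = 839 mm.

839 mm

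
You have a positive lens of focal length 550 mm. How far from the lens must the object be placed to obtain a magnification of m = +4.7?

433 mm

m = −d_i/d_o ⇒ d_i = −m·d_o.
1/f = 1/d_o + 1/d_i = 1/d_o − 1/(m·d_o) = (1 − 1/m)/d_o, so d_o = f(1 − 1/m) = (550.0)(1 − 1/(+4.7)) = 433 mm.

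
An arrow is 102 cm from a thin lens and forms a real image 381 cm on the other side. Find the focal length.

Real image ⇒ d_i = +381 cm.
1/f = 1/d_o + 1/d_i = 1/(102) + 1/(381) = 0.01243, so f = 80.5 cm.
Since f is positive, the thin lens is converging.

f = 80.5 cm (converging)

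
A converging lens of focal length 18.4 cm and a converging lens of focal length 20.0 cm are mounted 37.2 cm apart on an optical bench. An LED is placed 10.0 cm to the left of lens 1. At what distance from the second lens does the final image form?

Lens 1: 1/d_i1 = 1/f₁ − 1/d_o1 = 1/(18.4) − 1/(10.0) = -0.04565, so d_i1 = -21.90 cm.
The intermediate image is 21.90 cm to the left of lens 1 (virtual), which is 37.2 − (-21.90) = 59.10 cm to the left of lens 2, so d_o2 = +59.10 cm.
Lens 2: 1/d_i2 = 1/f₂ − 1/d_o2 = 1/(20.0) − 1/(59.10) = 0.03308, so d_i2 = 30.2 cm.
The final image is real, 30.2 cm to the right of lens 2 (overall magnification ≈ -1.1).

30.2 cm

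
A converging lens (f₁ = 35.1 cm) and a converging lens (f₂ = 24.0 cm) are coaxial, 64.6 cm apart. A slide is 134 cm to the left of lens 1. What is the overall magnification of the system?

m = -1.22

Lens 1: 1/d_i1 = 1/(35.1) − 1/(134) = 0.02103, so d_i1 = 47.56 cm; m₁ = −d_i1/d_o1 = -0.3549.
d_o2 = 64.6 − (47.56) = 17.04 cm.
Lens 2: 1/d_i2 = 1/(24.0) − 1/(17.04) = -0.01702, so d_i2 = -58.76 cm; m₂ = −d_i2/d_o2 = +3.448.
m = m₁·m₂ = (-0.3549)(+3.448) = -1.22.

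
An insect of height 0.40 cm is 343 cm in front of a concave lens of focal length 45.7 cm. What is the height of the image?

0.0470 cm

For a concave lens, f = -45.7 cm.
1/d_i = 1/f − 1/d_o = 1/(-45.70) − 1/(343) = -0.02480, so d_i = -40.33 cm.
m = −d_i/d_o = +0.1176.
|h_i| = |m|·h_o = 0.1176 × 0.40 = 0.0470 cm. The image is virtual, upright and reduced, on the same side as the object.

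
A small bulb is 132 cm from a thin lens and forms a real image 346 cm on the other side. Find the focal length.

f = 95.5 cm (converging)

Real image ⇒ d_i = +346 cm.
1/f = 1/d_o + 1/d_i = 1/(132) + 1/(346) = 0.01047, so f = 95.5 cm.
Since f is positive, the thin lens is converging.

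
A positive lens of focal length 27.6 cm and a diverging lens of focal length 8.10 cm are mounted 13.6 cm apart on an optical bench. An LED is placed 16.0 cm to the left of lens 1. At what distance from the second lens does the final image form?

Lens 1: 1/d_i1 = 1/f₁ − 1/d_o1 = 1/(27.6) − 1/(16.0) = -0.02627, so d_i1 = -38.07 cm.
The intermediate image is 38.07 cm to the left of lens 1 (virtual), which is 13.6 − (-38.07) = 51.67 cm to the left of lens 2, so d_o2 = +51.67 cm.
Lens 2 is diverging, so f₂ = −8.10 cm.
Lens 2: 1/d_i2 = 1/f₂ − 1/d_o2 = 1/(-8.10) − 1/(51.67) = -0.1428, so d_i2 = -7.00 cm.
The final image is virtual, 7.00 cm to the left of lens 2 (overall magnification ≈ 0.32).

7.00 cm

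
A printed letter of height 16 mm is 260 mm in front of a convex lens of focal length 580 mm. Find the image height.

1/d_i = 1/f − 1/d_o = 1/(580.0) − 1/(260) = -0.002122, so d_i = -471.2 mm.
m = −d_i/d_o = +1.812.
|h_i| = |m|·h_o = 1.812 × 16 = 29.0 mm. The image is virtual, upright and enlarged, on the same side as the object.

29.0 mm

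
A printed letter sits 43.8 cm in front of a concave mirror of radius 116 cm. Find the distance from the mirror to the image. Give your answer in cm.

f = R/2 = 116/2 = 58.00 cm.
Mirror equation: 1/d_i = 1/f − 1/d_o = 1/(58.00) − 1/(43.8) = 0.01724 − 0.02283 = -0.005590, so d_i = -179 cm.
The image is virtual, upright and enlarged, behind the mirror.

179 cm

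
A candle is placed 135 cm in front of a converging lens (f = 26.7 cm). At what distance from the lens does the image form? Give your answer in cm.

33.3 cm

Thin-lens equation: 1/q = 1/f − 1/p = 1/(26.70) − 1/(135) = 0.03745 − 0.007407 = 0.03005, so q = 33.3 cm.
The image is real, inverted and reduced, on the far side of the lens.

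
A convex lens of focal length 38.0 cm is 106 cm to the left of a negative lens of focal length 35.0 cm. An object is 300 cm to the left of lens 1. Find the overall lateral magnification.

m = -0.0521

Lens 1: 1/d_i1 = 1/(38.0) − 1/(300) = 0.02298, so d_i1 = 43.51 cm; m₁ = −d_i1/d_o1 = -0.1450.
d_o2 = 106 − (43.51) = 62.49 cm.
f₂ = −35.0 cm (diverging).
Lens 2: 1/d_i2 = 1/(-35.0) − 1/(62.49) = -0.04457, so d_i2 = -22.43 cm; m₂ = −d_i2/d_o2 = +0.3590.
m = m₁·m₂ = (-0.1450)(+0.3590) = -0.0521.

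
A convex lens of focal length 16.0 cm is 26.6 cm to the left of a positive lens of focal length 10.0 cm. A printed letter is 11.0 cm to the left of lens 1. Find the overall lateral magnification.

m = -0.618

Lens 1: 1/d_i1 = 1/(16.0) − 1/(11.0) = -0.02841, so d_i1 = -35.20 cm; m₁ = −d_i1/d_o1 = +3.200.
d_o2 = 26.6 − (-35.20) = 61.80 cm.
Lens 2: 1/d_i2 = 1/(10.0) − 1/(61.80) = 0.08382, so d_i2 = 11.93 cm; m₂ = −d_i2/d_o2 = -0.1931.
m = m₁·m₂ = (+3.200)(-0.1931) = -0.618.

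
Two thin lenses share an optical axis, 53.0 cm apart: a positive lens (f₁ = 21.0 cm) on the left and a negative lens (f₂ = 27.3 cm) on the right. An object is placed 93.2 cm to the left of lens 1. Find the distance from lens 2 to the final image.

13.3 cm

Lens 1: 1/d_i1 = 1/f₁ − 1/d_o1 = 1/(21.0) − 1/(93.2) = 0.03689, so d_i1 = 27.11 cm.
The intermediate image is 27.11 cm to the right of lens 1, which is 53.0 − (27.11) = 25.89 cm to the left of lens 2, so d_o2 = +25.89 cm.
Lens 2 is diverging, so f₂ = −27.3 cm.
Lens 2: 1/d_i2 = 1/f₂ − 1/d_o2 = 1/(-27.3) − 1/(25.89) = -0.07525, so d_i2 = -13.3 cm.
The final image is virtual, 13.3 cm to the left of lens 2 (overall magnification ≈ -0.15).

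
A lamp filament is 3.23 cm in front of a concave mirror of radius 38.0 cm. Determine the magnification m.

f = R/2 = 38.0/2 = 19.00 cm.
1/d_i = 1/f − 1/d_o = 1/(19.00) − 1/(3.23) = -0.2570, so d_i = -3.892 cm.
m = −d_i/d_o = −(-3.892)/(3.23) = +1.20.
The image is virtual, upright and enlarged, behind the mirror.

m = +1.20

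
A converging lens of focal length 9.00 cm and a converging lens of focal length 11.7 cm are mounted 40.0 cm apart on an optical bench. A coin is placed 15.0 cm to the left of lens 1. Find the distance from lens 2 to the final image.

Lens 1: 1/d_i1 = 1/f₁ − 1/d_o1 = 1/(9.00) − 1/(15.0) = 0.04444, so d_i1 = 22.50 cm.
The intermediate image is 22.50 cm to the right of lens 1, which is 40.0 − (22.50) = 17.50 cm to the left of lens 2, so d_o2 = +17.50 cm.
Lens 2: 1/d_i2 = 1/f₂ − 1/d_o2 = 1/(11.7) − 1/(17.50) = 0.02833, so d_i2 = 35.3 cm.
The final image is real, 35.3 cm to the right of lens 2 (overall magnification ≈ 3.0).

35.3 cm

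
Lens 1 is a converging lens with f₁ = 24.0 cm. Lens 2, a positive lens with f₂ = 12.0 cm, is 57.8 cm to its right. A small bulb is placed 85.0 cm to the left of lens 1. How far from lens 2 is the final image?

23.7 cm

Lens 1: 1/d_i1 = 1/f₁ − 1/d_o1 = 1/(24.0) − 1/(85.0) = 0.02990, so d_i1 = 33.44 cm.
The intermediate image is 33.44 cm to the right of lens 1, which is 57.8 − (33.44) = 24.36 cm to the left of lens 2, so d_o2 = +24.36 cm.
Lens 2: 1/d_i2 = 1/f₂ − 1/d_o2 = 1/(12.0) − 1/(24.36) = 0.04228, so d_i2 = 23.7 cm.
The final image is real, 23.7 cm to the right of lens 2 (overall magnification ≈ 0.38).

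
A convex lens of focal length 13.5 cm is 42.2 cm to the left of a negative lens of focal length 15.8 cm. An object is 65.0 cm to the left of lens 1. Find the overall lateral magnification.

Lens 1: 1/d_i1 = 1/(13.5) − 1/(65.0) = 0.05869, so d_i1 = 17.04 cm; m₁ = −d_i1/d_o1 = -0.2622.
d_o2 = 42.2 − (17.04) = 25.16 cm.
f₂ = −15.8 cm (diverging).
Lens 2: 1/d_i2 = 1/(-15.8) − 1/(25.16) = -0.1030, so d_i2 = -9.705 cm; m₂ = −d_i2/d_o2 = +0.3857.
m = m₁·m₂ = (-0.2622)(+0.3857) = -0.101.

m = -0.101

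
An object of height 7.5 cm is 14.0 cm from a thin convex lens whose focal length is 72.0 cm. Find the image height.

1/d_i = 1/f − 1/d_o = 1/(72.00) − 1/(14.0) = -0.05754, so d_i = -17.38 cm.
m = −d_i/d_o = +1.241.
|h_i| = |m|·h_o = 1.241 × 7.5 = 9.31 cm. The image is virtual, upright and enlarged, on the same side as the object.

9.31 cm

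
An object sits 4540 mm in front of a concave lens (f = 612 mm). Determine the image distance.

For a concave lens, f = -612 mm.
Thin-lens equation: 1/s_i = 1/f − 1/s_o = 1/(-612.0) − 1/(4540) = -0.001634 − 0.0002203 = -0.001854, so s_i = -539 mm.
The image is virtual, upright and reduced, on the same side as the object.

539 mm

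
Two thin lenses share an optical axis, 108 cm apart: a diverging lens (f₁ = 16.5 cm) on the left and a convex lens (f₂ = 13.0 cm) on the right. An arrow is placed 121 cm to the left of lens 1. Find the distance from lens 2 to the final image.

Lens 1 is diverging, so f₁ = −16.5 cm.
Lens 1: 1/d_i1 = 1/f₁ − 1/d_o1 = 1/(-16.5) − 1/(121) = -0.06887, so d_i1 = -14.52 cm.
The intermediate image is 14.52 cm to the left of lens 1 (virtual), which is 108 − (-14.52) = 122.5 cm to the left of lens 2, so d_o2 = +122.5 cm.
Lens 2: 1/d_i2 = 1/f₂ − 1/d_o2 = 1/(13.0) − 1/(122.5) = 0.06876, so d_i2 = 14.5 cm.
The final image is real, 14.5 cm to the right of lens 2 (overall magnification ≈ -0.014).

14.5 cm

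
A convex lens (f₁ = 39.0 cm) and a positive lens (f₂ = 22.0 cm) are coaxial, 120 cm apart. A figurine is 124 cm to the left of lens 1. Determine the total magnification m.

Lens 1: 1/d_i1 = 1/(39.0) − 1/(124) = 0.01758, so d_i1 = 56.89 cm; m₁ = −d_i1/d_o1 = -0.4588.
d_o2 = 120 − (56.89) = 63.11 cm.
Lens 2: 1/d_i2 = 1/(22.0) − 1/(63.11) = 0.02961, so d_i2 = 33.77 cm; m₂ = −d_i2/d_o2 = -0.5351.
m = m₁·m₂ = (-0.4588)(-0.5351) = +0.246.

m = +0.246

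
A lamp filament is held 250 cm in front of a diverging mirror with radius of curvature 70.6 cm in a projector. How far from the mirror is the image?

f = R/2 = 70.6/2 = 35.30 cm; for a diverging mirror, f = -35.30 cm.
Mirror equation: 1/s_i = 1/f − 1/s_o = 1/(-35.30) − 1/(250) = -0.02833 − 0.004000 = -0.03233, so s_i = -30.9 cm.
The image is virtual, upright and reduced, behind the mirror.

30.9 cm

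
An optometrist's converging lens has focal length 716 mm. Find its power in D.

f = 71.6 cm = 0.716 m.
P = 1/f = 1/(0.716 m) = +1.40 D.

P = +1.40 D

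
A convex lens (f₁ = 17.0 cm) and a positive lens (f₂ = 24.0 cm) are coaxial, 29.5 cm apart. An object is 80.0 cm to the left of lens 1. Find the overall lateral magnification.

Lens 1: 1/d_i1 = 1/(17.0) − 1/(80.0) = 0.04632, so d_i1 = 21.59 cm; m₁ = −d_i1/d_o1 = -0.2699.
d_o2 = 29.5 − (21.59) = 7.910 cm.
Lens 2: 1/d_i2 = 1/(24.0) − 1/(7.910) = -0.08476, so d_i2 = -11.80 cm; m₂ = −d_i2/d_o2 = +1.492.
m = m₁·m₂ = (-0.2699)(+1.492) = -0.403.

m = -0.403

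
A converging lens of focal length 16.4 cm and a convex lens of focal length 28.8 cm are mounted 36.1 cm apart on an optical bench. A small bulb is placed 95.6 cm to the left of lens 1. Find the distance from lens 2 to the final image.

Lens 1: 1/d_i1 = 1/f₁ − 1/d_o1 = 1/(16.4) − 1/(95.6) = 0.05052, so d_i1 = 19.80 cm.
The intermediate image is 19.80 cm to the right of lens 1, which is 36.1 − (19.80) = 16.30 cm to the left of lens 2, so d_o2 = +16.30 cm.
Lens 2: 1/d_i2 = 1/f₂ − 1/d_o2 = 1/(28.8) − 1/(16.30) = -0.02663, so d_i2 = -37.6 cm.
The final image is virtual, 37.6 cm to the left of lens 2 (overall magnification ≈ -0.48).

37.6 cm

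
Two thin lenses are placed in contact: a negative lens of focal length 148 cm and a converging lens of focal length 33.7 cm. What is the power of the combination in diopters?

P = +2.29 D

P₁ = 1/f₁ = 1/(-1.48 m) = -0.6757 D; P₂ = 1/f₂ = 1/(0.337 m) = +2.967 D.
For thin lenses in contact, P = P₁ + P₂ = (-0.6757) + (+2.967) = +2.29 D.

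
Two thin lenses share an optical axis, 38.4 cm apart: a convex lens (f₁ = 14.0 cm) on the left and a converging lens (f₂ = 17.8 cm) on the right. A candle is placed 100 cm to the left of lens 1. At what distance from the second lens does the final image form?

91.1 cm

Lens 1: 1/d_i1 = 1/f₁ − 1/d_o1 = 1/(14.0) − 1/(100) = 0.06143, so d_i1 = 16.28 cm.
The intermediate image is 16.28 cm to the right of lens 1, which is 38.4 − (16.28) = 22.12 cm to the left of lens 2, so d_o2 = +22.12 cm.
Lens 2: 1/d_i2 = 1/f₂ − 1/d_o2 = 1/(17.8) − 1/(22.12) = 0.01097, so d_i2 = 91.1 cm.
The final image is real, 91.1 cm to the right of lens 2 (overall magnification ≈ 0.67).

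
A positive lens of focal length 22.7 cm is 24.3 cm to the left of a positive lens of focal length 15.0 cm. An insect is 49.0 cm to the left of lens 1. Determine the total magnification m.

Lens 1: 1/d_i1 = 1/(22.7) − 1/(49.0) = 0.02364, so d_i1 = 42.29 cm; m₁ = −d_i1/d_o1 = -0.8631.
d_o2 = 24.3 − (42.29) = -17.99 cm (virtual object).
Lens 2: 1/d_i2 = 1/(15.0) − 1/(-17.99) = 0.1223, so d_i2 = 8.180 cm; m₂ = −d_i2/d_o2 = +0.4547.
m = m₁·m₂ = (-0.8631)(+0.4547) = -0.392.

m = -0.392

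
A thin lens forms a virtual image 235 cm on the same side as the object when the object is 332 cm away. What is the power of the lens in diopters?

Virtual image ⇒ d_i = −235 cm.
1/f = 1/d_o + 1/d_i = 1/(332) + 1/(-235) = -0.001243 cm⁻¹.
f = -804.3 cm = -8.043 m, so P = 1/f = -0.124 D.

P = -0.124 D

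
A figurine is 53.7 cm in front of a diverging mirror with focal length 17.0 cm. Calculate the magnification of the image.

m = +0.240

For a diverging mirror, f = -17.0 cm.
1/d_i = 1/f − 1/d_o = 1/(-17.00) − 1/(53.7) = -0.07745, so d_i = -12.91 cm.
m = −d_i/d_o = −(-12.91)/(53.7) = +0.240.
The image is virtual, upright and reduced, behind the mirror.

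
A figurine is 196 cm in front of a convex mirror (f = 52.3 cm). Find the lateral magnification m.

m = +0.211

For a convex mirror, f = -52.3 cm.
1/d_i = 1/f − 1/d_o = 1/(-52.30) − 1/(196) = -0.02422, so d_i = -41.28 cm.
m = −d_i/d_o = −(-41.28)/(196) = +0.211.
The image is virtual, upright and reduced, behind the mirror.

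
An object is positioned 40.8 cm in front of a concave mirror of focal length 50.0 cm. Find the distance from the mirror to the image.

222 cm

Mirror equation: 1/q = 1/f − 1/p = 1/(50.00) − 1/(40.8) = 0.02000 − 0.02451 = -0.004510, so q = -222 cm.
The image is virtual, upright and enlarged, behind the mirror.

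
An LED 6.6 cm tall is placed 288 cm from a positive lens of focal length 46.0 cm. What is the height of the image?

1/d_i = 1/f − 1/d_o = 1/(46.00) − 1/(288) = 0.01827, so d_i = 54.74 cm.
m = −d_i/d_o = -0.1901.
|h_i| = |m|·h_o = 0.1901 × 6.6 = 1.25 cm. The image is real, inverted and reduced, on the far side of the lens.

1.25 cm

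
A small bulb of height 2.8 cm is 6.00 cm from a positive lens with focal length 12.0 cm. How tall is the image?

1/d_i = 1/f − 1/d_o = 1/(12.00) − 1/(6.00) = -0.08333, so d_i = -12.00 cm.
m = −d_i/d_o = +2.000.
|h_i| = |m|·h_o = 2.000 × 2.8 = 5.60 cm. The image is virtual, upright and enlarged, on the same side as the object.

5.60 cm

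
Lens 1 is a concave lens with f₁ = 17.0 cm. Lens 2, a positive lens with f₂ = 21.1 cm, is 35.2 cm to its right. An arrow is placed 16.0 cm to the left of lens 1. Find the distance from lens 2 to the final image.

Lens 1 is diverging, so f₁ = −17.0 cm.
Lens 1: 1/d_i1 = 1/f₁ − 1/d_o1 = 1/(-17.0) − 1/(16.0) = -0.1213, so d_i1 = -8.242 cm.
The intermediate image is 8.242 cm to the left of lens 1 (virtual), which is 35.2 − (-8.242) = 43.44 cm to the left of lens 2, so d_o2 = +43.44 cm.
Lens 2: 1/d_i2 = 1/f₂ − 1/d_o2 = 1/(21.1) − 1/(43.44) = 0.02437, so d_i2 = 41.0 cm.
The final image is real, 41.0 cm to the right of lens 2 (overall magnification ≈ -0.49).

41.0 cm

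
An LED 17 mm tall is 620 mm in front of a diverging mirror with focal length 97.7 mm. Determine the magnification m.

For a diverging mirror, f = -97.7 mm.
1/d_i = 1/f − 1/d_o = 1/(-97.70) − 1/(620) = -0.01185, so d_i = -84.40 mm.
m = −d_i/d_o = −(-84.40)/(620) = +0.136.
The image is virtual, upright and reduced, behind the mirror.

m = +0.136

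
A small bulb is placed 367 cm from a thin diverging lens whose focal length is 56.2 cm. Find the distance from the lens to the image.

48.7 cm

For a diverging lens, f = -56.2 cm.
Thin-lens equation: 1/v = 1/f − 1/u = 1/(-56.20) − 1/(367) = -0.01779 − 0.002725 = -0.02052, so v = -48.7 cm.
The image is virtual, upright and reduced, on the same side as the object.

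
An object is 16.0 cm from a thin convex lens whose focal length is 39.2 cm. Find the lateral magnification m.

1/d_i = 1/f − 1/d_o = 1/(39.20) − 1/(16.0) = -0.03699, so d_i = -27.03 cm.
m = −d_i/d_o = −(-27.03)/(16.0) = +1.69.
The image is virtual, upright and enlarged, on the same side as the object.

m = +1.69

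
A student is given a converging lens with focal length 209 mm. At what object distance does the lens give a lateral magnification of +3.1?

m = −d_i/d_o ⇒ d_i = −m·d_o.
1/f = 1/d_o + 1/d_i = 1/d_o − 1/(m·d_o) = (1 − 1/m)/d_o, so d_o = f(1 − 1/m) = (209.0)(1 − 1/(+3.1)) = 142 mm.

142 mm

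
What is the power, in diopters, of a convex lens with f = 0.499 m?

P = 1/f = 1/(0.499 m) = +2.00 D.

P = +2.00 D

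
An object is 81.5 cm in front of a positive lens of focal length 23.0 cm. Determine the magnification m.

1/d_i = 1/f − 1/d_o = 1/(23.00) − 1/(81.5) = 0.03121, so d_i = 32.04 cm.
m = −d_i/d_o = −(32.04)/(81.5) = -0.393.
The image is real, inverted and reduced, on the far side of the lens.

m = -0.393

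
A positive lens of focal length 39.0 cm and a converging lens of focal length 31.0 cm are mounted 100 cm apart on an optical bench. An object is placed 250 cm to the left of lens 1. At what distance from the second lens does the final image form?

73.2 cm

Lens 1: 1/d_i1 = 1/f₁ − 1/d_o1 = 1/(39.0) − 1/(250) = 0.02164, so d_i1 = 46.21 cm.
The intermediate image is 46.21 cm to the right of lens 1, which is 100 − (46.21) = 53.79 cm to the left of lens 2, so d_o2 = +53.79 cm.
Lens 2: 1/d_i2 = 1/f₂ − 1/d_o2 = 1/(31.0) − 1/(53.79) = 0.01367, so d_i2 = 73.2 cm.
The final image is real, 73.2 cm to the right of lens 2 (overall magnification ≈ 0.25).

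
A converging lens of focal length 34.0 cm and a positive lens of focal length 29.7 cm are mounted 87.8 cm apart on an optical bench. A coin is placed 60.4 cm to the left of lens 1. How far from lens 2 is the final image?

Lens 1: 1/d_i1 = 1/f₁ − 1/d_o1 = 1/(34.0) − 1/(60.4) = 0.01286, so d_i1 = 77.79 cm.
The intermediate image is 77.79 cm to the right of lens 1, which is 87.8 − (77.79) = 10.01 cm to the left of lens 2, so d_o2 = +10.01 cm.
Lens 2: 1/d_i2 = 1/f₂ − 1/d_o2 = 1/(29.7) − 1/(10.01) = -0.06623, so d_i2 = -15.1 cm.
The final image is virtual, 15.1 cm to the left of lens 2 (overall magnification ≈ -1.9).

15.1 cm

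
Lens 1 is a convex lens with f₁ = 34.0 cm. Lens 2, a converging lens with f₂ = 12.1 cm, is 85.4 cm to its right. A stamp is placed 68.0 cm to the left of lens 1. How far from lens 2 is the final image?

Lens 1: 1/d_i1 = 1/f₁ − 1/d_o1 = 1/(34.0) − 1/(68.0) = 0.01471, so d_i1 = 68.00 cm.
The intermediate image is 68.00 cm to the right of lens 1, which is 85.4 − (68.00) = 17.40 cm to the left of lens 2, so d_o2 = +17.40 cm.
Lens 2: 1/d_i2 = 1/f₂ − 1/d_o2 = 1/(12.1) − 1/(17.40) = 0.02517, so d_i2 = 39.7 cm.
The final image is real, 39.7 cm to the right of lens 2 (overall magnification ≈ 2.3).

39.7 cm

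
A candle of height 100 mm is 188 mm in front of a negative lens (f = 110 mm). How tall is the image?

For a negative lens, f = -110 mm.
1/d_i = 1/f − 1/d_o = 1/(-110.0) − 1/(188) = -0.01441, so d_i = -69.40 mm.
m = −d_i/d_o = +0.3691.
|h_i| = |m|·h_o = 0.3691 × 100 = 36.9 mm. The image is virtual, upright and reduced, on the same side as the object.

36.9 mm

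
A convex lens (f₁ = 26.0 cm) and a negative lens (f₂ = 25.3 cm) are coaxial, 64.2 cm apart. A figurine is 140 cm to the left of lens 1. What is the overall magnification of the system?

m = -0.100

Lens 1: 1/d_i1 = 1/(26.0) − 1/(140) = 0.03132, so d_i1 = 31.93 cm; m₁ = −d_i1/d_o1 = -0.2281.
d_o2 = 64.2 − (31.93) = 32.27 cm.
f₂ = −25.3 cm (diverging).
Lens 2: 1/d_i2 = 1/(-25.3) − 1/(32.27) = -0.07051, so d_i2 = -14.18 cm; m₂ = −d_i2/d_o2 = +0.4395.
m = m₁·m₂ = (-0.2281)(+0.4395) = -0.100.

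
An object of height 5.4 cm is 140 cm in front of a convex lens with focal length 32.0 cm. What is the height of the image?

1/d_i = 1/f − 1/d_o = 1/(32.00) − 1/(140) = 0.02411, so d_i = 41.48 cm.
m = −d_i/d_o = -0.2963.
|h_i| = |m|·h_o = 0.2963 × 5.4 = 1.60 cm. The image is real, inverted and reduced, on the far side of the lens.

1.60 cm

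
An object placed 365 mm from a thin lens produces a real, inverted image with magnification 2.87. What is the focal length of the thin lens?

f = 271 mm (converging)

m = −d_i/d_o ⇒ d_i = −m·d_o = −(-2.87)·(365) = 1048 mm.
1/f = 1/d_o + 1/d_i = 1/(365) + 1/(1048) = 0.003694, so f = 271 mm.
Since f is positive, the thin lens is converging.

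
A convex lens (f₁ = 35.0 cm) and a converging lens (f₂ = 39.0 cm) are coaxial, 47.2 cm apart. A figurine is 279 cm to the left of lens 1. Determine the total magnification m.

Lens 1: 1/d_i1 = 1/(35.0) − 1/(279) = 0.02499, so d_i1 = 40.02 cm; m₁ = −d_i1/d_o1 = -0.1434.
d_o2 = 47.2 − (40.02) = 7.180 cm.
Lens 2: 1/d_i2 = 1/(39.0) − 1/(7.180) = -0.1136, so d_i2 = -8.800 cm; m₂ = −d_i2/d_o2 = +1.226.
m = m₁·m₂ = (-0.1434)(+1.226) = -0.176.

m = -0.176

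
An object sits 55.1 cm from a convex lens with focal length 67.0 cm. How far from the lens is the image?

Lens equation: 1/d_i = 1/f − 1/d_o = 1/(67.00) − 1/(55.1) = 0.01493 − 0.01815 = -0.003223, so d_i = -310 cm.
The image is virtual, upright and enlarged, on the same side as the object.

310 cm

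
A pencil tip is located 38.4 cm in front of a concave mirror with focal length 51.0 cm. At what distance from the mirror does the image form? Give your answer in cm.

155 cm

Mirror equation: 1/q = 1/f − 1/p = 1/(51.00) − 1/(38.4) = 0.01961 − 0.02604 = -0.006434, so q = -155 cm.
The image is virtual, upright and enlarged, behind the mirror.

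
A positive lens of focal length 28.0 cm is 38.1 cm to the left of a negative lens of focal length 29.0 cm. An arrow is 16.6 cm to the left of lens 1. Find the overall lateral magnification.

m = +0.660

Lens 1: 1/d_i1 = 1/(28.0) − 1/(16.6) = -0.02453, so d_i1 = -40.77 cm; m₁ = −d_i1/d_o1 = +2.456.
d_o2 = 38.1 − (-40.77) = 78.87 cm.
f₂ = −29.0 cm (diverging).
Lens 2: 1/d_i2 = 1/(-29.0) − 1/(78.87) = -0.04716, so d_i2 = -21.20 cm; m₂ = −d_i2/d_o2 = +0.2688.
m = m₁·m₂ = (+2.456)(+0.2688) = +0.660.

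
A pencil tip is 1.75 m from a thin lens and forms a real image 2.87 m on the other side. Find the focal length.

f = 1.09 m (converging)

Real image ⇒ d_i = +2.87 m.
1/f = 1/d_o + 1/d_i = 1/(1.75) + 1/(2.87) = 0.9199, so f = 1.09 m.
Since f is positive, the thin lens is converging.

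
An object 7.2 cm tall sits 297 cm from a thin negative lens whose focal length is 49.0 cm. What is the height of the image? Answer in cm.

1.02 cm

For a negative lens, f = -49.0 cm.
1/d_i = 1/f − 1/d_o = 1/(-49.00) − 1/(297) = -0.02378, so d_i = -42.06 cm.
m = −d_i/d_o = +0.1416.
|h_i| = |m|·h_o = 0.1416 × 7.2 = 1.02 cm. The image is virtual, upright and reduced, on the same side as the object.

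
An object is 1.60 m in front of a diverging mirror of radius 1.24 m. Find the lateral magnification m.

f = R/2 = 1.24/2 = 0.6200 m; for a diverging mirror, f = -0.6200 m.
1/d_i = 1/f − 1/d_o = 1/(-0.6200) − 1/(1.60) = -2.238, so d_i = -0.4468 m.
m = −d_i/d_o = −(-0.4468)/(1.60) = +0.279.
The image is virtual, upright and reduced, behind the mirror.

m = +0.279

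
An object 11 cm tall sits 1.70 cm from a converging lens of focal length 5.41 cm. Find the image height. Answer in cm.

1/d_i = 1/f − 1/d_o = 1/(5.410) − 1/(1.70) = -0.4034, so d_i = -2.479 cm.
m = −d_i/d_o = +1.458.
|h_i| = |m|·h_o = 1.458 × 11 = 16.0 cm. The image is virtual, upright and enlarged, on the same side as the object.

16.0 cm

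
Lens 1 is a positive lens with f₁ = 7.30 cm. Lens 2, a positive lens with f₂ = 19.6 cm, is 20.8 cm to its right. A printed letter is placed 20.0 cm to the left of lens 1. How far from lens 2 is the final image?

17.7 cm

Lens 1: 1/d_i1 = 1/f₁ − 1/d_o1 = 1/(7.30) − 1/(20.0) = 0.08699, so d_i1 = 11.50 cm.
The intermediate image is 11.50 cm to the right of lens 1, which is 20.8 − (11.50) = 9.300 cm to the left of lens 2, so d_o2 = +9.300 cm.
Lens 2: 1/d_i2 = 1/f₂ − 1/d_o2 = 1/(19.6) − 1/(9.300) = -0.05651, so d_i2 = -17.7 cm.
The final image is virtual, 17.7 cm to the left of lens 2 (overall magnification ≈ -1.1).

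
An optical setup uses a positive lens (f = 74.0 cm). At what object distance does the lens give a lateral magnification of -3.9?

m = −d_i/d_o ⇒ d_i = −m·d_o.
1/f = 1/d_o + 1/d_i = 1/d_o − 1/(m·d_o) = (1 − 1/m)/d_o, so d_o = f(1 − 1/m) = (74.00)(1 − 1/(-3.9)) = 93.0 cm.

93.0 cm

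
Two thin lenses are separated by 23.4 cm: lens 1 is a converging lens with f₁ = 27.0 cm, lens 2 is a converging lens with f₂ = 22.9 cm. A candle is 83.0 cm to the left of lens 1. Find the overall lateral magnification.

m = -0.279

Lens 1: 1/d_i1 = 1/(27.0) − 1/(83.0) = 0.02499, so d_i1 = 40.02 cm; m₁ = −d_i1/d_o1 = -0.4822.
d_o2 = 23.4 − (40.02) = -16.62 cm (virtual object).
Lens 2: 1/d_i2 = 1/(22.9) − 1/(-16.62) = 0.1038, so d_i2 = 9.631 cm; m₂ = −d_i2/d_o2 = +0.5795.
m = m₁·m₂ = (-0.4822)(+0.5795) = -0.279.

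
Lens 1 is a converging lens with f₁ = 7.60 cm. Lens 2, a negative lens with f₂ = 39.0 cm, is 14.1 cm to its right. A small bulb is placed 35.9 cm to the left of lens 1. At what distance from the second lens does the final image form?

Lens 1: 1/d_i1 = 1/f₁ − 1/d_o1 = 1/(7.60) − 1/(35.9) = 0.1037, so d_i1 = 9.641 cm.
The intermediate image is 9.641 cm to the right of lens 1, which is 14.1 − (9.641) = 4.459 cm to the left of lens 2, so d_o2 = +4.459 cm.
Lens 2 is diverging, so f₂ = −39.0 cm.
Lens 2: 1/d_i2 = 1/f₂ − 1/d_o2 = 1/(-39.0) − 1/(4.459) = -0.2499, so d_i2 = -4.00 cm.
The final image is virtual, 4.00 cm to the left of lens 2 (overall magnification ≈ -0.24).

4.00 cm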